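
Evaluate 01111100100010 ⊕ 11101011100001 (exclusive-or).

XOR: 1 when bits differ
  01111100100010
^ 11101011100001
----------------
  10010111000011
Decimal: 7970 ^ 15073 = 9667



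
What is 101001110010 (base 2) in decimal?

Sum of powers of 2 for each 1-bit:
2^1 + 2^4 + 2^5 + 2^6 + 2^9 + 2^11
= 2 + 16 + 32 + 64 + 512 + 2048
= 2674



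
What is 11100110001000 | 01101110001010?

OR: 1 when either bit is 1
  11100110001000
| 01101110001010
----------------
  11101110001010
Decimal: 14728 | 7050 = 15242



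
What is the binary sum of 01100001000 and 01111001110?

Add column by column from the right: bit + bit + carry-in; write the sum mod 2, carry 1 when the sum is 2 or 3.
carry:  11000010000
        01100001000
+       01111001110
-------------------
       011011010110
(the carry out of the leftmost column, 0, becomes the leading bit)
Decimal check:
  01100001000 = 512 + 256 + 8 = 776
  01111001110 = 512 + 256 + 128 + 64 + 8 + 4 + 2 = 974
  776 + 974 = 1750, and 011011010110 = 1024 + 512 + 128 + 64 + 16 + 4 + 2 = 1750 ✓



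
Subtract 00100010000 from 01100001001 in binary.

Method 1 - Direct subtraction (column by column from the right: bit − bit − borrow-in; if negative, add 2 and borrow 1 from the next column):
borrow: 01111100000
        01100001001
-       00100010000
-------------------
        00111111001

Method 2 - Add two's complement:
Two's complement of 00100010000: invert → 11011101111, add 1 → 11011110000
  01100001001
+ 11011110000
-------------
 100111111001  (end carry out of the top bit = 1)
Discarding the end carry: 00111111001
Decimal check:
  01100001001 = 512 + 256 + 8 + 1 = 777
  00100010000 = 256 + 16 = 272
  777 - 272 = 505, and 00111111001 = 256 + 128 + 64 + 32 + 16 + 8 + 1 = 505 ✓



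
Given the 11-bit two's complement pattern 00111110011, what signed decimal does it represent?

Binary: 00111110011
Sign bit: 0 (non-negative)
Read directly as an unsigned value:
00111110011 = 256 + 128 + 64 + 32 + 16 + 2 + 1 = 499
Value: 499



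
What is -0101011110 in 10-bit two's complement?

Original: 0101011110
Step 1 - Invert all bits: 1010100001
Step 2 - Add 1: 1010100010
Verification: 0101011110 + 1010100010 = 10000000000; discarding the end carry (carry out of the top bit) leaves the 10-bit value 0000000000, as required for x + (-x)



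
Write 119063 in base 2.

Using repeated division by 2:
119063 ÷ 2 = 59531 remainder 1
59531 ÷ 2 = 29765 remainder 1
29765 ÷ 2 = 14882 remainder 1
14882 ÷ 2 = 7441 remainder 0
7441 ÷ 2 = 3720 remainder 1
3720 ÷ 2 = 1860 remainder 0
1860 ÷ 2 = 930 remainder 0
930 ÷ 2 = 465 remainder 0
465 ÷ 2 = 232 remainder 1
232 ÷ 2 = 116 remainder 0
116 ÷ 2 = 58 remainder 0
58 ÷ 2 = 29 remainder 0
29 ÷ 2 = 14 remainder 1
14 ÷ 2 = 7 remainder 0
7 ÷ 2 = 3 remainder 1
3 ÷ 2 = 1 remainder 1
1 ÷ 2 = 0 remainder 1
Reading remainders bottom to top: 11101000100010111



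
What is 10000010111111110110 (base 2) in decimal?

Sum of powers of 2 for each 1-bit:
2^1 + 2^2 + 2^4 + 2^5 + 2^6 + 2^7 + 2^8 + 2^9 + 2^10 + 2^11 + 2^13 + 2^19
= 2 + 4 + 16 + 32 + 64 + 128 + 256 + 512 + 1024 + 2048 + 8192 + 524288
= 536566



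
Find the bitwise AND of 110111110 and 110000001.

AND: 1 only when both bits are 1
  110111110
& 110000001
-----------
  110000000
Decimal: 446 & 385 = 384



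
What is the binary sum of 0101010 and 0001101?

Add column by column from the right: bit + bit + carry-in; write the sum mod 2, carry 1 when the sum is 2 or 3.
carry:  0010000
        0101010
+       0001101
---------------
       00110111
(the carry out of the leftmost column, 0, becomes the leading bit)
Decimal check:
  0101010 = 32 + 8 + 2 = 42
  0001101 = 8 + 4 + 1 = 13
  42 + 13 = 55, and 00110111 = 32 + 16 + 4 + 2 + 1 = 55 ✓



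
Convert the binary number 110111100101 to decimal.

Sum of powers of 2 for each 1-bit:
2^0 + 2^2 + 2^5 + 2^6 + 2^7 + 2^8 + 2^10 + 2^11
= 1 + 4 + 32 + 64 + 128 + 256 + 1024 + 2048
= 3557



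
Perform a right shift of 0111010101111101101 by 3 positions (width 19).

Original: 0111010101111101101 (decimal 240621)
Shift right by 3 positions
Drop the 3 low bits; fill with zeros on the left
Result: 0000111010101111101 (decimal 30077)
Equivalent: 240621 >> 3 = 240621 ÷ 2^3 = 30077



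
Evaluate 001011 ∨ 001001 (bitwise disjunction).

OR: 1 when either bit is 1
  001011
| 001001
--------
  001011
Decimal: 11 | 9 = 11



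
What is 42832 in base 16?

Using repeated division by 16 (digits 10–15 are A–F):
42832 ÷ 16 = 2677 remainder 0
2677 ÷ 16 = 167 remainder 5
167 ÷ 16 = 10 remainder 7
10 ÷ 16 = 0 remainder 10 (A)
Reading remainders bottom to top: A750



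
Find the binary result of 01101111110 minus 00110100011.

Method 1 - Direct subtraction (column by column from the right: bit − bit − borrow-in; if negative, add 2 and borrow 1 from the next column):
borrow: 01100000110
        01101111110
-       00110100011
-------------------
        00111011011

Method 2 - Add two's complement:
Two's complement of 00110100011: invert → 11001011100, add 1 → 11001011101
  01101111110
+ 11001011101
-------------
 100111011011  (end carry out of the top bit = 1)
Discarding the end carry: 00111011011
Decimal check:
  01101111110 = 512 + 256 + 64 + 32 + 16 + 8 + 4 + 2 = 894
  00110100011 = 256 + 128 + 32 + 2 + 1 = 419
  894 - 419 = 475, and 00111011011 = 256 + 128 + 64 + 16 + 8 + 2 + 1 = 475 ✓



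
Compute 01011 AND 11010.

AND: 1 only when both bits are 1
  01011
& 11010
-------
  01010
Decimal: 11 & 26 = 10



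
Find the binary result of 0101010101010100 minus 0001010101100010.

Method 1 - Direct subtraction (column by column from the right: bit − bit − borrow-in; if negative, add 2 and borrow 1 from the next column):
borrow: 0111111111000100
        0101010101010100
-       0001010101100010
------------------------
        0011111111110010

Method 2 - Add two's complement:
Two's complement of 0001010101100010: invert → 1110101010011101, add 1 → 1110101010011110
  0101010101010100
+ 1110101010011110
------------------
 10011111111110010  (end carry out of the top bit = 1)
Discarding the end carry: 0011111111110010
Decimal check:
  0101010101010100 = 16384 + 4096 + 1024 + 256 + 64 + 16 + 4 = 21844
  0001010101100010 = 4096 + 1024 + 256 + 64 + 32 + 2 = 5474
  21844 - 5474 = 16370, and 0011111111110010 = 8192 + 4096 + 2048 + 1024 + 512 + 256 + 128 + 64 + 32 + 16 + 2 = 16370 ✓



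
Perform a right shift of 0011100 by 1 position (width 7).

Original: 0011100 (decimal 28)
Shift right by 1 position
Drop the 1 low bit; fill with zero on the left
Result: 0001110 (decimal 14)
Equivalent: 28 >> 1 = 28 ÷ 2^1 = 14



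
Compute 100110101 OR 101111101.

OR: 1 when either bit is 1
  100110101
| 101111101
-----------
  101111101
Decimal: 309 | 381 = 381



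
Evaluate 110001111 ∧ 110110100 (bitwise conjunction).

AND: 1 only when both bits are 1
  110001111
& 110110100
-----------
  110000100
Decimal: 399 & 436 = 388



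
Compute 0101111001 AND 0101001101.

AND: 1 only when both bits are 1
  0101111001
& 0101001101
------------
  0101001001
Decimal: 377 & 333 = 329



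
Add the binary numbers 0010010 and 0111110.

Add column by column from the right: bit + bit + carry-in; write the sum mod 2, carry 1 when the sum is 2 or 3.
carry:  1111100
        0010010
+       0111110
---------------
       01010000
(the carry out of the leftmost column, 0, becomes the leading bit)
Decimal check:
  0010010 = 16 + 2 = 18
  0111110 = 32 + 16 + 8 + 4 + 2 = 62
  18 + 62 = 80, and 01010000 = 64 + 16 = 80 ✓



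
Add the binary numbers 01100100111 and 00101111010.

Add column by column from the right: bit + bit + carry-in; write the sum mod 2, carry 1 when the sum is 2 or 3.
carry:  11011111100
        01100100111
+       00101111010
-------------------
       010010100001
(the carry out of the leftmost column, 0, becomes the leading bit)
Decimal check:
  01100100111 = 512 + 256 + 32 + 4 + 2 + 1 = 807
  00101111010 = 256 + 64 + 32 + 16 + 8 + 2 = 378
  807 + 378 = 1185, and 010010100001 = 1024 + 128 + 32 + 1 = 1185 ✓



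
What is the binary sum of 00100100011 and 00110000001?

Add column by column from the right: bit + bit + carry-in; write the sum mod 2, carry 1 when the sum is 2 or 3.
carry:  01000000110
        00100100011
+       00110000001
-------------------
       001010100100
(the carry out of the leftmost column, 0, becomes the leading bit)
Decimal check:
  00100100011 = 256 + 32 + 2 + 1 = 291
  00110000001 = 256 + 128 + 1 = 385
  291 + 385 = 676, and 001010100100 = 512 + 128 + 32 + 4 = 676 ✓



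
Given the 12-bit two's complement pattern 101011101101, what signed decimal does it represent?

Binary: 101011101101
Sign bit: 1 (negative)
Invert: 010100010010
Add 1:  010100010011
Magnitude: 010100010011 = 1024 + 256 + 16 + 2 + 1 = 1299
Value: -1299



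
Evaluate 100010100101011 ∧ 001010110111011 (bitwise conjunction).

AND: 1 only when both bits are 1
  100010100101011
& 001010110111011
-----------------
  000010100101011
Decimal: 17707 & 5563 = 1323



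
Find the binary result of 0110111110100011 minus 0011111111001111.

Method 1 - Direct subtraction (column by column from the right: bit − bit − borrow-in; if negative, add 2 and borrow 1 from the next column):
borrow: 0111111110111000
        0110111110100011
-       0011111111001111
------------------------
        0010111111010100

Method 2 - Add two's complement:
Two's complement of 0011111111001111: invert → 1100000000110000, add 1 → 1100000000110001
  0110111110100011
+ 1100000000110001
------------------
 10010111111010100  (end carry out of the top bit = 1)
Discarding the end carry: 0010111111010100
Decimal check:
  0110111110100011 = 16384 + 8192 + 2048 + 1024 + 512 + 256 + 128 + 32 + 2 + 1 = 28579
  0011111111001111 = 8192 + 4096 + 2048 + 1024 + 512 + 256 + 128 + 64 + 8 + 4 + 2 + 1 = 16335
  28579 - 16335 = 12244, and 0010111111010100 = 8192 + 2048 + 1024 + 512 + 256 + 128 + 64 + 16 + 4 = 12244 ✓



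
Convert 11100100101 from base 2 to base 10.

Sum of powers of 2 for each 1-bit:
2^0 + 2^2 + 2^5 + 2^8 + 2^9 + 2^10
= 1 + 4 + 32 + 256 + 512 + 1024
= 1829



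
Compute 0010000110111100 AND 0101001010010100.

AND: 1 only when both bits are 1
  0010000110111100
& 0101001010010100
------------------
  0000000010010100
Decimal: 8636 & 21140 = 148



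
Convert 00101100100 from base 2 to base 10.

Sum of powers of 2 for each 1-bit:
2^2 + 2^5 + 2^6 + 2^8
= 4 + 32 + 64 + 256
= 356



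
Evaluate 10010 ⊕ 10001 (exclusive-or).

XOR: 1 when bits differ
  10010
^ 10001
-------
  00011
Decimal: 18 ^ 17 = 3



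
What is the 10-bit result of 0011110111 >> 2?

Original: 0011110111 (decimal 247)
Shift right by 2 positions
Drop the 2 low bits; fill with zeros on the left
Result: 0000111101 (decimal 61)
Equivalent: 247 >> 2 = 247 ÷ 2^2 = 61



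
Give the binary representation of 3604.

Using repeated division by 2:
3604 ÷ 2 = 1802 remainder 0
1802 ÷ 2 = 901 remainder 0
901 ÷ 2 = 450 remainder 1
450 ÷ 2 = 225 remainder 0
225 ÷ 2 = 112 remainder 1
112 ÷ 2 = 56 remainder 0
56 ÷ 2 = 28 remainder 0
28 ÷ 2 = 14 remainder 0
14 ÷ 2 = 7 remainder 0
7 ÷ 2 = 3 remainder 1
3 ÷ 2 = 1 remainder 1
1 ÷ 2 = 0 remainder 1
Reading remainders bottom to top: 111000010100



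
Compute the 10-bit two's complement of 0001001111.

Original: 0001001111
Step 1 - Invert all bits: 1110110000
Step 2 - Add 1: 1110110001
Verification: 0001001111 + 1110110001 = 10000000000; discarding the end carry (carry out of the top bit) leaves the 10-bit value 0000000000, as required for x + (-x)



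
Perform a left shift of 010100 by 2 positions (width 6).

Original: 010100 (decimal 20)
Shift left by 2 positions
Append 2 zeros on the right and drop the 2 high bits that overflow the 6-bit width
Result: 010000 (decimal 16)
Equivalent: 20 << 2 = 20 × 2^2 = 80, truncated to 6 bits = 16



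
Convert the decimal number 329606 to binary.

Using repeated division by 2:
329606 ÷ 2 = 164803 remainder 0
164803 ÷ 2 = 82401 remainder 1
82401 ÷ 2 = 41200 remainder 1
41200 ÷ 2 = 20600 remainder 0
20600 ÷ 2 = 10300 remainder 0
10300 ÷ 2 = 5150 remainder 0
5150 ÷ 2 = 2575 remainder 0
2575 ÷ 2 = 1287 remainder 1
1287 ÷ 2 = 643 remainder 1
643 ÷ 2 = 321 remainder 1
321 ÷ 2 = 160 remainder 1
160 ÷ 2 = 80 remainder 0
80 ÷ 2 = 40 remainder 0
40 ÷ 2 = 20 remainder 0
20 ÷ 2 = 10 remainder 0
10 ÷ 2 = 5 remainder 0
5 ÷ 2 = 2 remainder 1
2 ÷ 2 = 1 remainder 0
1 ÷ 2 = 0 remainder 1
Reading remainders bottom to top: 1010000011110000110



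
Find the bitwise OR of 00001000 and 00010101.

OR: 1 when either bit is 1
  00001000
| 00010101
----------
  00011101
Decimal: 8 | 21 = 29



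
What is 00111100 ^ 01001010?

XOR: 1 when bits differ
  00111100
^ 01001010
----------
  01110110
Decimal: 60 ^ 74 = 118



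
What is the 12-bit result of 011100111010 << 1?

Original: 011100111010 (decimal 1850)
Shift left by 1 position
Append 1 zero on the right
Result: 111001110100 (decimal 3700)
Equivalent: 1850 << 1 = 1850 × 2^1 = 3700



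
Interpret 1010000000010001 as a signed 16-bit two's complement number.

Binary: 1010000000010001
Sign bit: 1 (negative)
Invert: 0101111111101110
Add 1:  0101111111101111
Magnitude: 0101111111101111 = 16384 + 4096 + 2048 + 1024 + 512 + 256 + 128 + 64 + 32 + 8 + 4 + 2 + 1 = 24559
Value: -24559



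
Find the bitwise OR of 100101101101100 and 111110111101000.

OR: 1 when either bit is 1
  100101101101100
| 111110111101000
-----------------
  111111111101100
Decimal: 19308 | 32232 = 32748



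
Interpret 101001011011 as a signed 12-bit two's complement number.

Binary: 101001011011
Sign bit: 1 (negative)
Invert: 010110100100
Add 1:  010110100101
Magnitude: 010110100101 = 1024 + 256 + 128 + 32 + 4 + 1 = 1445
Value: -1445



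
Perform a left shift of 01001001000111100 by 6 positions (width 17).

Original: 01001001000111100 (decimal 37436)
Shift left by 6 positions
Append 6 zeros on the right and drop the 6 high bits that overflow the 17-bit width
Result: 01000111100000000 (decimal 36608)
Equivalent: 37436 << 6 = 37436 × 2^6 = 2395904, truncated to 17 bits = 36608



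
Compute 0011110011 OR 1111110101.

OR: 1 when either bit is 1
  0011110011
| 1111110101
------------
  1111110111
Decimal: 243 | 1013 = 1015



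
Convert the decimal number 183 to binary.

Using repeated division by 2:
183 ÷ 2 = 91 remainder 1
91 ÷ 2 = 45 remainder 1
45 ÷ 2 = 22 remainder 1
22 ÷ 2 = 11 remainder 0
11 ÷ 2 = 5 remainder 1
5 ÷ 2 = 2 remainder 1
2 ÷ 2 = 1 remainder 0
1 ÷ 2 = 0 remainder 1
Reading remainders bottom to top: 10110111



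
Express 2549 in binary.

Using repeated division by 2:
2549 ÷ 2 = 1274 remainder 1
1274 ÷ 2 = 637 remainder 0
637 ÷ 2 = 318 remainder 1
318 ÷ 2 = 159 remainder 0
159 ÷ 2 = 79 remainder 1
79 ÷ 2 = 39 remainder 1
39 ÷ 2 = 19 remainder 1
19 ÷ 2 = 9 remainder 1
9 ÷ 2 = 4 remainder 1
4 ÷ 2 = 2 remainder 0
2 ÷ 2 = 1 remainder 0
1 ÷ 2 = 0 remainder 1
Reading remainders bottom to top: 100111110101



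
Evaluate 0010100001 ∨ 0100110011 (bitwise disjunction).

OR: 1 when either bit is 1
  0010100001
| 0100110011
------------
  0110110011
Decimal: 161 | 307 = 435



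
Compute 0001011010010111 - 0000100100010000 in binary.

Method 1 - Direct subtraction (column by column from the right: bit − bit − borrow-in; if negative, add 2 and borrow 1 from the next column):
borrow: 0001001000000000
        0001011010010111
-       0000100100010000
------------------------
        0000110110000111

Method 2 - Add two's complement:
Two's complement of 0000100100010000: invert → 1111011011101111, add 1 → 1111011011110000
  0001011010010111
+ 1111011011110000
------------------
 10000110110000111  (end carry out of the top bit = 1)
Discarding the end carry: 0000110110000111
Decimal check:
  0001011010010111 = 4096 + 1024 + 512 + 128 + 16 + 4 + 2 + 1 = 5783
  0000100100010000 = 2048 + 256 + 16 = 2320
  5783 - 2320 = 3463, and 0000110110000111 = 2048 + 1024 + 256 + 128 + 4 + 2 + 1 = 3463 ✓



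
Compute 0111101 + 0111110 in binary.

Add column by column from the right: bit + bit + carry-in; write the sum mod 2, carry 1 when the sum is 2 or 3.
carry:  1111000
        0111101
+       0111110
---------------
       01111011
(the carry out of the leftmost column, 0, becomes the leading bit)
Decimal check:
  0111101 = 32 + 16 + 8 + 4 + 1 = 61
  0111110 = 32 + 16 + 8 + 4 + 2 = 62
  61 + 62 = 123, and 01111011 = 64 + 32 + 16 + 8 + 2 + 1 = 123 ✓



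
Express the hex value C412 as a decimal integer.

Expand by place value (powers of 16):
Digit values: C = 12
C412 = 12 × 16^3 + 4 × 16^2 + 1 × 16^1 + 2 × 16^0
= 12 × 4096 + 4 × 256 + 1 × 16 + 2 × 1
= 49152 + 1024 + 16 + 2
= 50194



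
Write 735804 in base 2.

Using repeated division by 2:
735804 ÷ 2 = 367902 remainder 0
367902 ÷ 2 = 183951 remainder 0
183951 ÷ 2 = 91975 remainder 1
91975 ÷ 2 = 45987 remainder 1
45987 ÷ 2 = 22993 remainder 1
22993 ÷ 2 = 11496 remainder 1
11496 ÷ 2 = 5748 remainder 0
5748 ÷ 2 = 2874 remainder 0
2874 ÷ 2 = 1437 remainder 0
1437 ÷ 2 = 718 remainder 1
718 ÷ 2 = 359 remainder 0
359 ÷ 2 = 179 remainder 1
179 ÷ 2 = 89 remainder 1
89 ÷ 2 = 44 remainder 1
44 ÷ 2 = 22 remainder 0
22 ÷ 2 = 11 remainder 0
11 ÷ 2 = 5 remainder 1
5 ÷ 2 = 2 remainder 1
2 ÷ 2 = 1 remainder 0
1 ÷ 2 = 0 remainder 1
Reading remainders bottom to top: 10110011101000111100



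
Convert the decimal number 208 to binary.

Using repeated division by 2:
208 ÷ 2 = 104 remainder 0
104 ÷ 2 = 52 remainder 0
52 ÷ 2 = 26 remainder 0
26 ÷ 2 = 13 remainder 0
13 ÷ 2 = 6 remainder 1
6 ÷ 2 = 3 remainder 0
3 ÷ 2 = 1 remainder 1
1 ÷ 2 = 0 remainder 1
Reading remainders bottom to top: 11010000



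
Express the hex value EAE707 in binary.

Convert each hex digit to 4 bits:
  E = 1110
  A = 1010
  E = 1110
  7 = 0111
  0 = 0000
  7 = 0111
Concatenate: 111010101110011100000111



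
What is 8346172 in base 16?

Using repeated division by 16 (digits 10–15 are A–F):
8346172 ÷ 16 = 521635 remainder 12 (C)
521635 ÷ 16 = 32602 remainder 3
32602 ÷ 16 = 2037 remainder 10 (A)
2037 ÷ 16 = 127 remainder 5
127 ÷ 16 = 7 remainder 15 (F)
7 ÷ 16 = 0 remainder 7
Reading remainders bottom to top: 7F5A3C



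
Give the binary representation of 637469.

Using repeated division by 2:
637469 ÷ 2 = 318734 remainder 1
318734 ÷ 2 = 159367 remainder 0
159367 ÷ 2 = 79683 remainder 1
79683 ÷ 2 = 39841 remainder 1
39841 ÷ 2 = 19920 remainder 1
19920 ÷ 2 = 9960 remainder 0
9960 ÷ 2 = 4980 remainder 0
4980 ÷ 2 = 2490 remainder 0
2490 ÷ 2 = 1245 remainder 0
1245 ÷ 2 = 622 remainder 1
622 ÷ 2 = 311 remainder 0
311 ÷ 2 = 155 remainder 1
155 ÷ 2 = 77 remainder 1
77 ÷ 2 = 38 remainder 1
38 ÷ 2 = 19 remainder 0
19 ÷ 2 = 9 remainder 1
9 ÷ 2 = 4 remainder 1
4 ÷ 2 = 2 remainder 0
2 ÷ 2 = 1 remainder 0
1 ÷ 2 = 0 remainder 1
Reading remainders bottom to top: 10011011101000011101



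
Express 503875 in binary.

Using repeated division by 2:
503875 ÷ 2 = 251937 remainder 1
251937 ÷ 2 = 125968 remainder 1
125968 ÷ 2 = 62984 remainder 0
62984 ÷ 2 = 31492 remainder 0
31492 ÷ 2 = 15746 remainder 0
15746 ÷ 2 = 7873 remainder 0
7873 ÷ 2 = 3936 remainder 1
3936 ÷ 2 = 1968 remainder 0
1968 ÷ 2 = 984 remainder 0
984 ÷ 2 = 492 remainder 0
492 ÷ 2 = 246 remainder 0
246 ÷ 2 = 123 remainder 0
123 ÷ 2 = 61 remainder 1
61 ÷ 2 = 30 remainder 1
30 ÷ 2 = 15 remainder 0
15 ÷ 2 = 7 remainder 1
7 ÷ 2 = 3 remainder 1
3 ÷ 2 = 1 remainder 1
1 ÷ 2 = 0 remainder 1
Reading remainders bottom to top: 1111011000001000011



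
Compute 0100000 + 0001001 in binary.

Add column by column from the right: bit + bit + carry-in; write the sum mod 2, carry 1 when the sum is 2 or 3.
carry:  0000000
        0100000
+       0001001
---------------
       00101001
(the carry out of the leftmost column, 0, becomes the leading bit)
Decimal check:
  0100000 = 32
  0001001 = 8 + 1 = 9
  32 + 9 = 41, and 00101001 = 32 + 8 + 1 = 41 ✓



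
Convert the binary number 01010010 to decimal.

Sum of powers of 2 for each 1-bit:
2^1 + 2^4 + 2^6
= 2 + 16 + 64
= 82



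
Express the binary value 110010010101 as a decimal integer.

Sum of powers of 2 for each 1-bit:
2^0 + 2^2 + 2^4 + 2^7 + 2^10 + 2^11
= 1 + 4 + 16 + 128 + 1024 + 2048
= 3221



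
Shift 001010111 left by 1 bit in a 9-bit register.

Original: 001010111 (decimal 87)
Shift left by 1 position
Append 1 zero on the right
Result: 010101110 (decimal 174)
Equivalent: 87 << 1 = 87 × 2^1 = 174



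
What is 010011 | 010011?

OR: 1 when either bit is 1
  010011
| 010011
--------
  010011
Decimal: 19 | 19 = 19



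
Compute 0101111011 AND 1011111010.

AND: 1 only when both bits are 1
  0101111011
& 1011111010
------------
  0001111010
Decimal: 379 & 762 = 122



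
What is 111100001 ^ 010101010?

XOR: 1 when bits differ
  111100001
^ 010101010
-----------
  101001011
Decimal: 481 ^ 170 = 331



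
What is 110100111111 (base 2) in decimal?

Sum of powers of 2 for each 1-bit:
2^0 + 2^1 + 2^2 + 2^3 + 2^4 + 2^5 + 2^8 + 2^10 + 2^11
= 1 + 2 + 4 + 8 + 16 + 32 + 256 + 1024 + 2048
= 3391



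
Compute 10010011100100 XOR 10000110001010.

XOR: 1 when bits differ
  10010011100100
^ 10000110001010
----------------
  00010101101110
Decimal: 9444 ^ 8586 = 1390



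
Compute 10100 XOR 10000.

XOR: 1 when bits differ
  10100
^ 10000
-------
  00100
Decimal: 20 ^ 16 = 4



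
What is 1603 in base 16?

Using repeated division by 16 (digits 10–15 are A–F):
1603 ÷ 16 = 100 remainder 3
100 ÷ 16 = 6 remainder 4
6 ÷ 16 = 0 remainder 6
Reading remainders bottom to top: 643



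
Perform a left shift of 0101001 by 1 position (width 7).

Original: 0101001 (decimal 41)
Shift left by 1 position
Append 1 zero on the right
Result: 1010010 (decimal 82)
Equivalent: 41 << 1 = 41 × 2^1 = 82



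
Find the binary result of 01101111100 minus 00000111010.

Method 1 - Direct subtraction (column by column from the right: bit − bit − borrow-in; if negative, add 2 and borrow 1 from the next column):
borrow: 00000000100
        01101111100
-       00000111010
-------------------
        01101000010

Method 2 - Add two's complement:
Two's complement of 00000111010: invert → 11111000101, add 1 → 11111000110
  01101111100
+ 11111000110
-------------
 101101000010  (end carry out of the top bit = 1)
Discarding the end carry: 01101000010
Decimal check:
  01101111100 = 512 + 256 + 64 + 32 + 16 + 8 + 4 = 892
  00000111010 = 32 + 16 + 8 + 2 = 58
  892 - 58 = 834, and 01101000010 = 512 + 256 + 64 + 2 = 834 ✓



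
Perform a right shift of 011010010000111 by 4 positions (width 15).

Original: 011010010000111 (decimal 13447)
Shift right by 4 positions
Drop the 4 low bits; fill with zeros on the left
Result: 000001101001000 (decimal 840)
Equivalent: 13447 >> 4 = 13447 ÷ 2^4 = 840



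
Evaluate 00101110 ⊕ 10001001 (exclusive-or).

XOR: 1 when bits differ
  00101110
^ 10001001
----------
  10100111
Decimal: 46 ^ 137 = 167



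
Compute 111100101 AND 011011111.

AND: 1 only when both bits are 1
  111100101
& 011011111
-----------
  011000101
Decimal: 485 & 223 = 197



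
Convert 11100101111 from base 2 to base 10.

Sum of powers of 2 for each 1-bit:
2^0 + 2^1 + 2^2 + 2^3 + 2^5 + 2^8 + 2^9 + 2^10
= 1 + 2 + 4 + 8 + 32 + 256 + 512 + 1024
= 1839



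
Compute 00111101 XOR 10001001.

XOR: 1 when bits differ
  00111101
^ 10001001
----------
  10110100
Decimal: 61 ^ 137 = 180



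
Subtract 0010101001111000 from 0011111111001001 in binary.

Method 1 - Direct subtraction (column by column from the right: bit − bit − borrow-in; if negative, add 2 and borrow 1 from the next column):
borrow: 0000000011100000
        0011111111001001
-       0010101001111000
------------------------
        0001010101010001

Method 2 - Add two's complement:
Two's complement of 0010101001111000: invert → 1101010110000111, add 1 → 1101010110001000
  0011111111001001
+ 1101010110001000
------------------
 10001010101010001  (end carry out of the top bit = 1)
Discarding the end carry: 0001010101010001
Decimal check:
  0011111111001001 = 8192 + 4096 + 2048 + 1024 + 512 + 256 + 128 + 64 + 8 + 1 = 16329
  0010101001111000 = 8192 + 2048 + 512 + 64 + 32 + 16 + 8 = 10872
  16329 - 10872 = 5457, and 0001010101010001 = 4096 + 1024 + 256 + 64 + 16 + 1 = 5457 ✓



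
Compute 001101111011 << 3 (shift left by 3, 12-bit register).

Original: 001101111011 (decimal 891)
Shift left by 3 positions
Append 3 zeros on the right and drop the 3 high bits that overflow the 12-bit width
Result: 101111011000 (decimal 3032)
Equivalent: 891 << 3 = 891 × 2^3 = 7128, truncated to 12 bits = 3032



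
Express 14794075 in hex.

Using repeated division by 16 (digits 10–15 are A–F):
14794075 ÷ 16 = 924629 remainder 11 (B)
924629 ÷ 16 = 57789 remainder 5
57789 ÷ 16 = 3611 remainder 13 (D)
3611 ÷ 16 = 225 remainder 11 (B)
225 ÷ 16 = 14 remainder 1
14 ÷ 16 = 0 remainder 14 (E)
Reading remainders bottom to top: E1BD5B



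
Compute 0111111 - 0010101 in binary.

Method 1 - Direct subtraction (column by column from the right: bit − bit − borrow-in; if negative, add 2 and borrow 1 from the next column):
borrow: 0000000
        0111111
-       0010101
---------------
        0101010

Method 2 - Add two's complement:
Two's complement of 0010101: invert → 1101010, add 1 → 1101011
  0111111
+ 1101011
---------
 10101010  (end carry out of the top bit = 1)
Discarding the end carry: 0101010
Decimal check:
  0111111 = 32 + 16 + 8 + 4 + 2 + 1 = 63
  0010101 = 16 + 4 + 1 = 21
  63 - 21 = 42, and 0101010 = 32 + 8 + 2 = 42 ✓



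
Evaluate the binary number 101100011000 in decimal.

Sum of powers of 2 for each 1-bit:
2^3 + 2^4 + 2^8 + 2^9 + 2^11
= 8 + 16 + 256 + 512 + 2048
= 2840



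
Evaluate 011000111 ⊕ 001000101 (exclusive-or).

XOR: 1 when bits differ
  011000111
^ 001000101
-----------
  010000010
Decimal: 199 ^ 69 = 130



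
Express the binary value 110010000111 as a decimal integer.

Sum of powers of 2 for each 1-bit:
2^0 + 2^1 + 2^2 + 2^7 + 2^10 + 2^11
= 1 + 2 + 4 + 128 + 1024 + 2048
= 3207



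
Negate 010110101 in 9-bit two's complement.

Original: 010110101
Step 1 - Invert all bits: 101001010
Step 2 - Add 1: 101001011
Verification: 010110101 + 101001011 = 1000000000; discarding the end carry (carry out of the top bit) leaves the 9-bit value 000000000, as required for x + (-x)



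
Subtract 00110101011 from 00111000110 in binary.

Method 1 - Direct subtraction (column by column from the right: bit − bit − borrow-in; if negative, add 2 and borrow 1 from the next column):
borrow: 00001110110
        00111000110
-       00110101011
-------------------
        00000011011

Method 2 - Add two's complement:
Two's complement of 00110101011: invert → 11001010100, add 1 → 11001010101
  00111000110
+ 11001010101
-------------
 100000011011  (end carry out of the top bit = 1)
Discarding the end carry: 00000011011
Decimal check:
  00111000110 = 256 + 128 + 64 + 4 + 2 = 454
  00110101011 = 256 + 128 + 32 + 8 + 2 + 1 = 427
  454 - 427 = 27, and 00000011011 = 16 + 8 + 2 + 1 = 27 ✓



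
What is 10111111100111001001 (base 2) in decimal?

Sum of powers of 2 for each 1-bit:
2^0 + 2^3 + 2^6 + 2^7 + 2^8 + 2^11 + 2^12 + 2^13 + 2^14 + 2^15 + 2^16 + 2^17 + 2^19
= 1 + 8 + 64 + 128 + 256 + 2048 + 4096 + 8192 + 16384 + 32768 + 65536 + 131072 + 524288
= 784841



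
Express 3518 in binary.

Using repeated division by 2:
3518 ÷ 2 = 1759 remainder 0
1759 ÷ 2 = 879 remainder 1
879 ÷ 2 = 439 remainder 1
439 ÷ 2 = 219 remainder 1
219 ÷ 2 = 109 remainder 1
109 ÷ 2 = 54 remainder 1
54 ÷ 2 = 27 remainder 0
27 ÷ 2 = 13 remainder 1
13 ÷ 2 = 6 remainder 1
6 ÷ 2 = 3 remainder 0
3 ÷ 2 = 1 remainder 1
1 ÷ 2 = 0 remainder 1
Reading remainders bottom to top: 110110111110



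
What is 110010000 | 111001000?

OR: 1 when either bit is 1
  110010000
| 111001000
-----------
  111011000
Decimal: 400 | 456 = 472



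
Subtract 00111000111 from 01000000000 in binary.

Method 1 - Direct subtraction (column by column from the right: bit − bit − borrow-in; if negative, add 2 and borrow 1 from the next column):
borrow: 01111111110
        01000000000
-       00111000111
-------------------
        00000111001

Method 2 - Add two's complement:
Two's complement of 00111000111: invert → 11000111000, add 1 → 11000111001
  01000000000
+ 11000111001
-------------
 100000111001  (end carry out of the top bit = 1)
Discarding the end carry: 00000111001
Decimal check:
  01000000000 = 512
  00111000111 = 256 + 128 + 64 + 4 + 2 + 1 = 455
  512 - 455 = 57, and 00000111001 = 32 + 16 + 8 + 1 = 57 ✓



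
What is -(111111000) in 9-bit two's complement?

Original (sign bit 1, negative): 111111000
Step 1 - Invert all bits: 000000111
Step 2 - Add 1: 000001000
Verification: 111111000 + 000001000 = 1000000000; discarding the end carry (carry out of the top bit) leaves the 9-bit value 000000000, as required for x + (-x)



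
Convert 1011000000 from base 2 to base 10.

Sum of powers of 2 for each 1-bit:
2^6 + 2^7 + 2^9
= 64 + 128 + 512
= 704



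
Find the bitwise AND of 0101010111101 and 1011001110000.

AND: 1 only when both bits are 1
  0101010111101
& 1011001110000
---------------
  0001000110000
Decimal: 2749 & 5744 = 560



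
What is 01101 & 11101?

AND: 1 only when both bits are 1
  01101
& 11101
-------
  01101
Decimal: 13 & 29 = 13



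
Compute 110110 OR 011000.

OR: 1 when either bit is 1
  110110
| 011000
--------
  111110
Decimal: 54 | 24 = 62



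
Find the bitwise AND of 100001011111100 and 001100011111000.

AND: 1 only when both bits are 1
  100001011111100
& 001100011111000
-----------------
  000000011111000
Decimal: 17148 & 6392 = 248



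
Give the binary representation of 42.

Using repeated division by 2:
42 ÷ 2 = 21 remainder 0
21 ÷ 2 = 10 remainder 1
10 ÷ 2 = 5 remainder 0
5 ÷ 2 = 2 remainder 1
2 ÷ 2 = 1 remainder 0
1 ÷ 2 = 0 remainder 1
Reading remainders bottom to top: 101010



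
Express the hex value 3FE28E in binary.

Convert each hex digit to 4 bits:
  3 = 0011
  F = 1111
  E = 1110
  2 = 0010
  8 = 1000
  E = 1110
Concatenate: 001111111110001010001110



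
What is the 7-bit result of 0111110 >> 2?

Original: 0111110 (decimal 62)
Shift right by 2 positions
Drop the 2 low bits; fill with zeros on the left
Result: 0001111 (decimal 15)
Equivalent: 62 >> 2 = 62 ÷ 2^2 = 15



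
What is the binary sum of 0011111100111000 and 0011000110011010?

Add column by column from the right: bit + bit + carry-in; write the sum mod 2, carry 1 when the sum is 2 or 3.
carry:  0111111001110000
        0011111100111000
+       0011000110011010
------------------------
       00111000011010010
(the carry out of the leftmost column, 0, becomes the leading bit)
Decimal check:
  0011111100111000 = 8192 + 4096 + 2048 + 1024 + 512 + 256 + 32 + 16 + 8 = 16184
  0011000110011010 = 8192 + 4096 + 256 + 128 + 16 + 8 + 2 = 12698
  16184 + 12698 = 28882, and 00111000011010010 = 16384 + 8192 + 4096 + 128 + 64 + 16 + 2 = 28882 ✓



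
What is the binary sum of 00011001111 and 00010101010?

Add column by column from the right: bit + bit + carry-in; write the sum mod 2, carry 1 when the sum is 2 or 3.
carry:  00100011100
        00011001111
+       00010101010
-------------------
       000101111001
(the carry out of the leftmost column, 0, becomes the leading bit)
Decimal check:
  00011001111 = 128 + 64 + 8 + 4 + 2 + 1 = 207
  00010101010 = 128 + 32 + 8 + 2 = 170
  207 + 170 = 377, and 000101111001 = 256 + 64 + 32 + 16 + 8 + 1 = 377 ✓



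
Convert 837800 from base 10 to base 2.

Using repeated division by 2:
837800 ÷ 2 = 418900 remainder 0
418900 ÷ 2 = 209450 remainder 0
209450 ÷ 2 = 104725 remainder 0
104725 ÷ 2 = 52362 remainder 1
52362 ÷ 2 = 26181 remainder 0
26181 ÷ 2 = 13090 remainder 1
13090 ÷ 2 = 6545 remainder 0
6545 ÷ 2 = 3272 remainder 1
3272 ÷ 2 = 1636 remainder 0
1636 ÷ 2 = 818 remainder 0
818 ÷ 2 = 409 remainder 0
409 ÷ 2 = 204 remainder 1
204 ÷ 2 = 102 remainder 0
102 ÷ 2 = 51 remainder 0
51 ÷ 2 = 25 remainder 1
25 ÷ 2 = 12 remainder 1
12 ÷ 2 = 6 remainder 0
6 ÷ 2 = 3 remainder 0
3 ÷ 2 = 1 remainder 1
1 ÷ 2 = 0 remainder 1
Reading remainders bottom to top: 11001100100010101000



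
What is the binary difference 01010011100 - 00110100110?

Method 1 - Direct subtraction (column by column from the right: bit − bit − borrow-in; if negative, add 2 and borrow 1 from the next column):
borrow: 01111001100
        01010011100
-       00110100110
-------------------
        00011110110

Method 2 - Add two's complement:
Two's complement of 00110100110: invert → 11001011001, add 1 → 11001011010
  01010011100
+ 11001011010
-------------
 100011110110  (end carry out of the top bit = 1)
Discarding the end carry: 00011110110
Decimal check:
  01010011100 = 512 + 128 + 16 + 8 + 4 = 668
  00110100110 = 256 + 128 + 32 + 4 + 2 = 422
  668 - 422 = 246, and 00011110110 = 128 + 64 + 32 + 16 + 4 + 2 = 246 ✓



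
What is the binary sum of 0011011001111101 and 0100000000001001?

Add column by column from the right: bit + bit + carry-in; write the sum mod 2, carry 1 when the sum is 2 or 3.
carry:  0000000011110010
        0011011001111101
+       0100000000001001
------------------------
       00111011010000110
(the carry out of the leftmost column, 0, becomes the leading bit)
Decimal check:
  0011011001111101 = 8192 + 4096 + 1024 + 512 + 64 + 32 + 16 + 8 + 4 + 1 = 13949
  0100000000001001 = 16384 + 8 + 1 = 16393
  13949 + 16393 = 30342, and 00111011010000110 = 16384 + 8192 + 4096 + 1024 + 512 + 128 + 4 + 2 = 30342 ✓



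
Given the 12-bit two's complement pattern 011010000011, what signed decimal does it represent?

Binary: 011010000011
Sign bit: 0 (non-negative)
Read directly as an unsigned value:
011010000011 = 1024 + 512 + 128 + 2 + 1 = 1667
Value: 1667



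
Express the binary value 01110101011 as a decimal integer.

Sum of powers of 2 for each 1-bit:
2^0 + 2^1 + 2^3 + 2^5 + 2^7 + 2^8 + 2^9
= 1 + 2 + 8 + 32 + 128 + 256 + 512
= 939



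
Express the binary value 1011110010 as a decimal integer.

Sum of powers of 2 for each 1-bit:
2^1 + 2^4 + 2^5 + 2^6 + 2^7 + 2^9
= 2 + 16 + 32 + 64 + 128 + 512
= 754



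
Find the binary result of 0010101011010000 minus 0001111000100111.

Method 1 - Direct subtraction (column by column from the right: bit − bit − borrow-in; if negative, add 2 and borrow 1 from the next column):
borrow: 0011100001011110
        0010101011010000
-       0001111000100111
------------------------
        0000110010101001

Method 2 - Add two's complement:
Two's complement of 0001111000100111: invert → 1110000111011000, add 1 → 1110000111011001
  0010101011010000
+ 1110000111011001
------------------
 10000110010101001  (end carry out of the top bit = 1)
Discarding the end carry: 0000110010101001
Decimal check:
  0010101011010000 = 8192 + 2048 + 512 + 128 + 64 + 16 = 10960
  0001111000100111 = 4096 + 2048 + 1024 + 512 + 32 + 4 + 2 + 1 = 7719
  10960 - 7719 = 3241, and 0000110010101001 = 2048 + 1024 + 128 + 32 + 8 + 1 = 3241 ✓



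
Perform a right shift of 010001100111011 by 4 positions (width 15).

Original: 010001100111011 (decimal 9019)
Shift right by 4 positions
Drop the 4 low bits; fill with zeros on the left
Result: 000001000110011 (decimal 563)
Equivalent: 9019 >> 4 = 9019 ÷ 2^4 = 563



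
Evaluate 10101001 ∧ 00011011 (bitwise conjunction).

AND: 1 only when both bits are 1
  10101001
& 00011011
----------
  00001001
Decimal: 169 & 27 = 9



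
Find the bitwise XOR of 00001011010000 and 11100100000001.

XOR: 1 when bits differ
  00001011010000
^ 11100100000001
----------------
  11101111010001
Decimal: 720 ^ 14593 = 15313



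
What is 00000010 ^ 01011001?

XOR: 1 when bits differ
  00000010
^ 01011001
----------
  01011011
Decimal: 2 ^ 89 = 91



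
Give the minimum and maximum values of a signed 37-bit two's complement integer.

For 37-bit two's complement:
Minimum: -2^36 = -68719476736
Maximum: 2^36 - 1 = 68719476735



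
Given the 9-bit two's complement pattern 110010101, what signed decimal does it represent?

Binary: 110010101
Sign bit: 1 (negative)
Invert: 001101010
Add 1:  001101011
Magnitude: 001101011 = 64 + 32 + 8 + 2 + 1 = 107
Value: -107



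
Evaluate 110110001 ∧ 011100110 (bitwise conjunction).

AND: 1 only when both bits are 1
  110110001
& 011100110
-----------
  010100000
Decimal: 433 & 230 = 160



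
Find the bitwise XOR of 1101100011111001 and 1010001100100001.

XOR: 1 when bits differ
  1101100011111001
^ 1010001100100001
------------------
  0111101111011000
Decimal: 55545 ^ 41761 = 31704



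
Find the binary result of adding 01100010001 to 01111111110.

Add column by column from the right: bit + bit + carry-in; write the sum mod 2, carry 1 when the sum is 2 or 3.
carry:  11111100000
        01100010001
+       01111111110
-------------------
       011100001111
(the carry out of the leftmost column, 0, becomes the leading bit)
Decimal check:
  01100010001 = 512 + 256 + 16 + 1 = 785
  01111111110 = 512 + 256 + 128 + 64 + 32 + 16 + 8 + 4 + 2 = 1022
  785 + 1022 = 1807, and 011100001111 = 1024 + 512 + 256 + 8 + 4 + 2 + 1 = 1807 ✓



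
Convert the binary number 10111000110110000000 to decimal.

Sum of powers of 2 for each 1-bit:
2^7 + 2^8 + 2^10 + 2^11 + 2^15 + 2^16 + 2^17 + 2^19
= 128 + 256 + 1024 + 2048 + 32768 + 65536 + 131072 + 524288
= 757120



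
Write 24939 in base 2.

Using repeated division by 2:
24939 ÷ 2 = 12469 remainder 1
12469 ÷ 2 = 6234 remainder 1
6234 ÷ 2 = 3117 remainder 0
3117 ÷ 2 = 1558 remainder 1
1558 ÷ 2 = 779 remainder 0
779 ÷ 2 = 389 remainder 1
389 ÷ 2 = 194 remainder 1
194 ÷ 2 = 97 remainder 0
97 ÷ 2 = 48 remainder 1
48 ÷ 2 = 24 remainder 0
24 ÷ 2 = 12 remainder 0
12 ÷ 2 = 6 remainder 0
6 ÷ 2 = 3 remainder 0
3 ÷ 2 = 1 remainder 1
1 ÷ 2 = 0 remainder 1
Reading remainders bottom to top: 110000101101011



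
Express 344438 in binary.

Using repeated division by 2:
344438 ÷ 2 = 172219 remainder 0
172219 ÷ 2 = 86109 remainder 1
86109 ÷ 2 = 43054 remainder 1
43054 ÷ 2 = 21527 remainder 0
21527 ÷ 2 = 10763 remainder 1
10763 ÷ 2 = 5381 remainder 1
5381 ÷ 2 = 2690 remainder 1
2690 ÷ 2 = 1345 remainder 0
1345 ÷ 2 = 672 remainder 1
672 ÷ 2 = 336 remainder 0
336 ÷ 2 = 168 remainder 0
168 ÷ 2 = 84 remainder 0
84 ÷ 2 = 42 remainder 0
42 ÷ 2 = 21 remainder 0
21 ÷ 2 = 10 remainder 1
10 ÷ 2 = 5 remainder 0
5 ÷ 2 = 2 remainder 1
2 ÷ 2 = 1 remainder 0
1 ÷ 2 = 0 remainder 1
Reading remainders bottom to top: 1010100000101110110



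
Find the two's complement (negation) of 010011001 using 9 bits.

Original: 010011001
Step 1 - Invert all bits: 101100110
Step 2 - Add 1: 101100111
Verification: 010011001 + 101100111 = 1000000000; discarding the end carry (carry out of the top bit) leaves the 9-bit value 000000000, as required for x + (-x)



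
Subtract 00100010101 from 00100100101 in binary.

Method 1 - Direct subtraction (column by column from the right: bit − bit − borrow-in; if negative, add 2 and borrow 1 from the next column):
borrow: 00000100000
        00100100101
-       00100010101
-------------------
        00000010000

Method 2 - Add two's complement:
Two's complement of 00100010101: invert → 11011101010, add 1 → 11011101011
  00100100101
+ 11011101011
-------------
 100000010000  (end carry out of the top bit = 1)
Discarding the end carry: 00000010000
Decimal check:
  00100100101 = 256 + 32 + 4 + 1 = 293
  00100010101 = 256 + 16 + 4 + 1 = 277
  293 - 277 = 16, and 00000010000 = 16 ✓



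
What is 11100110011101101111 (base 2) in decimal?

Sum of powers of 2 for each 1-bit:
2^0 + 2^1 + 2^2 + 2^3 + 2^5 + 2^6 + 2^8 + 2^9 + 2^10 + 2^13 + 2^14 + 2^17 + 2^18 + 2^19
= 1 + 2 + 4 + 8 + 32 + 64 + 256 + 512 + 1024 + 8192 + 16384 + 131072 + 262144 + 524288
= 943983

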